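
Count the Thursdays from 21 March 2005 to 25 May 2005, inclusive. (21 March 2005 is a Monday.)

21 March 2005 is a Monday; the first Thursday on or after it is 24 March 2005 (3 days later).
From 24 March 2005 to 25 May 2005: 7 + 30 + 25 = 62 days (rest of March, April, May).
62 ÷ 7 = 8 full weeks with remainder 6, so 8 more Thursdays after the first → 9.

9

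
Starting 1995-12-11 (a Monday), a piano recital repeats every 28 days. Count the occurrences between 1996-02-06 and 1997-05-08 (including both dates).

Occurrences land 28·i days after 1995-12-11 for i = 0, 1, 2, …
1996-02-06 is 57 days after the start; 57 ÷ 28 = 2 remainder 1; since the remainder is 1, round up to i = 3. First occurrence in the window: #4 on 1996-03-04 (3×28 = 84 days in).
1997-05-08 is 514 days after the start; 514 ÷ 28 = 18 remainder 10. Last occurrence in the window: #19 on 1997-04-28.
Occurrences #4 through #19: 16 in total.

16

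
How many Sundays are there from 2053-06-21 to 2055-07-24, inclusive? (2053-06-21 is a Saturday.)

2053-06-21 is a Saturday; the first Sunday on or after it is 2053-06-22 (1 day later).
From 2053-06-22 to 2055-07-24: 192 + 365 + 205 = 762 days (rest of 2053, 2054, to 2055-07-24 in 2055).
762 ÷ 7 = 108 full weeks with remainder 6, so 108 more Sundays after the first → 109.

109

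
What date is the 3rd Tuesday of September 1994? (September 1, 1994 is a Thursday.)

September 1994 begins on a Thursday, so the first Tuesday is September 6 (5 days later).
The 3rd Tuesday is 2 weeks later: 6 + 14 = 20.

September 20, 1994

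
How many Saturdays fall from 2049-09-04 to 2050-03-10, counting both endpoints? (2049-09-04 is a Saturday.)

2049-09-04 is a Saturday; the first Saturday on or after it is 2049-09-04.
From 2049-09-04 to 2050-03-10: 26 + 31 + 30 + 31 + 31 + 28 + 10 = 187 days (rest of September, October, November, December, January, February, March).
187 ÷ 7 = 26 full weeks with remainder 5, so 26 more Saturdays after the first → 27.

27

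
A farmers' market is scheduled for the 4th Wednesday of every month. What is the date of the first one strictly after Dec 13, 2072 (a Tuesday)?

Dec 2072 starts on a Thursday; its first Wednesday is the 7th, so the 4th Wednesday is the 28th — Dec 28, 2072.
Dec 28, 2072 is after Dec 13, 2072, so that is the next one.

Dec 28, 2072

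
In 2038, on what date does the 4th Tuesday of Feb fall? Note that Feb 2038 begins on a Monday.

Feb 23, 2038

Feb 2038 begins on a Monday, so the first Tuesday is Feb 2 (1 day later).
The 4th Tuesday is 3 weeks later: 2 + 21 = 23.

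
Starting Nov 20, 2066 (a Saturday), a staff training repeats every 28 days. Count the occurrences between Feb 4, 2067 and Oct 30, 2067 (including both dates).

Occurrences land 28·i days after Nov 20, 2066 for i = 0, 1, 2, …
Feb 4, 2067 is 76 days after the start; 76 ÷ 28 = 2 remainder 20; since the remainder is 20, round up to i = 3. First occurrence in the window: #4 on Feb 12, 2067 (3×28 = 84 days in).
Oct 30, 2067 is 344 days after the start; 344 ÷ 28 = 12 remainder 8. Last occurrence in the window: #13 on Oct 22, 2067.
Occurrences #4 through #13: 10 in total.

10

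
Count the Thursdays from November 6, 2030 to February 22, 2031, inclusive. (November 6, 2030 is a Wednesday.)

November 6, 2030 is a Wednesday; the first Thursday on or after it is November 7, 2030 (1 day later).
From November 7, 2030 to February 22, 2031: 23 + 31 + 31 + 22 = 107 days (rest of November, December, January, February).
107 ÷ 7 = 15 full weeks with remainder 2, so 15 more Thursdays after the first → 16.

16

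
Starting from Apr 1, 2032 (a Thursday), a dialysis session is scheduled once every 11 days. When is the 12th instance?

Jul 31, 2032

The 12th occurrence is 11 intervals after the first: 11 × 11 = 121 days after Apr 1, 2032.
Apr has 30 days — 29 days to the end of Apr leaves 92.
May has 31 days (61 left).
Jun has 30 days (31 left).
31 days into Jul → Jul 31, 2032.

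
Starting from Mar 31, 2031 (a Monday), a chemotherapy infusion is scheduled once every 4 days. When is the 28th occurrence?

The 28th occurrence is 27 intervals after the first: 27 × 4 = 108 days after Mar 31, 2031.
Mar has 31 days — 0 days to the end of Mar leaves 108.
Apr has 30 days (78 left).
May has 31 days (47 left).
Jun has 30 days (17 left).
17 days into Jul → Jul 17, 2031.

Jul 17, 2031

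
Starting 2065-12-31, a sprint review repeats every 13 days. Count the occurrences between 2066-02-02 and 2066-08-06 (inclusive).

Occurrences land 13·i days after 2065-12-31 for i = 0, 1, 2, …
2066-02-02 is 33 days after the start; 33 ÷ 13 = 2 remainder 7; since the remainder is 7, round up to i = 3. First occurrence in the window: #4 on 2066-02-08 (3×13 = 39 days in).
2066-08-06 is 218 days after the start; 218 ÷ 13 = 16 remainder 10. Last occurrence in the window: #17 on 2066-07-27.
Occurrences #4 through #17: 14 in total.

14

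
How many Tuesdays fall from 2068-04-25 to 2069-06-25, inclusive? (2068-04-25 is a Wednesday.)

61

2068-04-25 is a Wednesday; the first Tuesday on or after it is 2068-05-01 (6 days later).
From 2068-05-01 to 2069-06-25: 244 + 176 = 420 days (rest of 2068, to 2069-06-25 in 2069).
420 ÷ 7 = 60 full weeks with remainder 0, so 60 more Tuesdays after the first → 61.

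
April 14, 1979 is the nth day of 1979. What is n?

104

Days in months before April: 31 + 28 + 31 = 90.
Plus 14 days into April → day 104.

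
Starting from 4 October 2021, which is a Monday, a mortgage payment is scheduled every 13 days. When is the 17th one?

The 17th occurrence is 16 intervals after the first: 16 × 13 = 208 days after 4 October 2021.
October has 31 days — 27 days to the end of October leaves 181.
November has 30 days (151 left).
December has 31 days (120 left).
January has 31 days (89 left).
February has 28 days (61 left).
March has 31 days (30 left).
30 days into April → 30 April 2022.

30 April 2022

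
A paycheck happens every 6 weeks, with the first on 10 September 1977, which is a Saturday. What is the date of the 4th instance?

14 January 1978

The 4th occurrence is 3 intervals after the first: 3 × 42 = 126 days after 10 September 1977.
September has 30 days — 20 days to the end of September leaves 106.
October has 31 days (75 left).
November has 30 days (45 left).
December has 31 days (14 left).
14 days into January → 14 January 1978.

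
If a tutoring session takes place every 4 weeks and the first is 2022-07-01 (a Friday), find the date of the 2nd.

The 2nd occurrence is 1 interval after the first: 1 × 28 = 28 days after 2022-07-01.
28 days later is 2022-07-29.

2022-07-29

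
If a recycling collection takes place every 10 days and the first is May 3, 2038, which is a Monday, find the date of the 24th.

Dec 19, 2038

The 24th occurrence is 23 intervals after the first: 23 × 10 = 230 days after May 3, 2038.
May has 31 days — 28 days to the end of May leaves 202.
Jun has 30 days (172 left).
Jul has 31 days (141 left).
Aug has 31 days (110 left).
Sep has 30 days (80 left).
Oct has 31 days (49 left).
Nov has 30 days (19 left).
19 days into Dec → Dec 19, 2038.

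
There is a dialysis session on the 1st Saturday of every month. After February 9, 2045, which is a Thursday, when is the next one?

March 4, 2045

February 2045 starts on a Wednesday, so its 1st Saturday is February 4, 2045 (3 days in).
That is not after February 9, 2045, so look at March 2045.
March 2045 starts on a Wednesday, so its 1st Saturday is March 4, 2045 (3 days in).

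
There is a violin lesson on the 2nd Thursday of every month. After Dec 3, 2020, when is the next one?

Dec 10, 2020

Dec 2020 starts on a Tuesday; its first Thursday is the 3rd, so the 2nd Thursday is the 10th — Dec 10, 2020.
Dec 10, 2020 is after Dec 3, 2020, so that is the next one.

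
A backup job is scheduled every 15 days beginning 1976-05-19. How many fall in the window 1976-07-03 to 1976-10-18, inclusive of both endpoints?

Occurrences land 15·i days after 1976-05-19 for i = 0, 1, 2, …
1976-07-03 is 45 days after the start; 45 ÷ 15 = 3 remainder 0. First occurrence in the window: #4 on 1976-07-03 (3×15 = 45 days in).
1976-10-18 is 152 days after the start; 152 ÷ 15 = 10 remainder 2. Last occurrence in the window: #11 on 1976-10-16.
Occurrences #4 through #11: 8 in total.

8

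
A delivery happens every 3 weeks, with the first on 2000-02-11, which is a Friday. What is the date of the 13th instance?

2000-10-20

The 13th occurrence is 12 intervals after the first: 12 × 21 = 252 days after 2000-02-11.
February has 29 days — 18 days to the end of February leaves 234.
March has 31 days (203 left).
April has 30 days (173 left).
May has 31 days (142 left).
June has 30 days (112 left).
July has 31 days (81 left).
August has 31 days (50 left).
September has 30 days (20 left).
20 days into October → 2000-10-20.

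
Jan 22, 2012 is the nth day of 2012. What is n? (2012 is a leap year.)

22

Plus 22 days into Jan → day 22.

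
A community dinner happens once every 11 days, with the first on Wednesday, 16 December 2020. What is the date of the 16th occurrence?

The 16th occurrence is 15 intervals after the first: 15 × 11 = 165 days after 16 December 2020.
December has 31 days — 15 days to the end of December leaves 150.
January has 31 days (119 left).
February has 28 days (91 left).
March has 31 days (60 left).
April has 30 days (30 left).
30 days into May → 30 May 2021.

30 May 2021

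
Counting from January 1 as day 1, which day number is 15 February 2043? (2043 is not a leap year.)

46

Days in months before February: 31 = 31.
Plus 15 days into February → day 46.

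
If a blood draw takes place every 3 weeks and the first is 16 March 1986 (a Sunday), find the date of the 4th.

The 4th occurrence is 3 intervals after the first: 3 × 21 = 63 days after 16 March 1986.
March has 31 days — 15 days to the end of March leaves 48.
April has 30 days (18 left).
18 days into May → 18 May 1986.

18 May 1986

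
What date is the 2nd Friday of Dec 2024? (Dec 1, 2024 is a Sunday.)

Dec 2024 begins on a Sunday, so the first Friday is Dec 6 (5 days later).
The 2nd Friday is 1 weeks later: 6 + 7 = 13.

Dec 13, 2024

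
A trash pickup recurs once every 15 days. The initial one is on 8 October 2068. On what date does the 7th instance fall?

6 January 2069

The 7th occurrence is 6 intervals after the first: 6 × 15 = 90 days after 8 October 2068.
October has 31 days — 23 days to the end of October leaves 67.
November has 30 days (37 left).
December has 31 days (6 left).
6 days into January → 6 January 2069.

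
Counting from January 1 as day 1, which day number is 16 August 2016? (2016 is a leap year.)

Days in months before August: 31 + 29 + 31 + 30 + 31 + 30 + 31 = 213.
Plus 16 days into August → day 229.

229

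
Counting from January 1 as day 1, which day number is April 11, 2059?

Days in months before April: 31 + 28 + 31 = 90.
Plus 11 days into April → day 101.

101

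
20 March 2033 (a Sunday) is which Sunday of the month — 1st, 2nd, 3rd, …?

3rd

Day 20 falls in week ⌈20/7⌉ of the month.
Days 1–7 hold the 1st Sunday, 8–14 the 2nd, 15–21 the 3rd, 22–28 the 4th, 29–31 the 5th.
20 is in the range for the 3rd.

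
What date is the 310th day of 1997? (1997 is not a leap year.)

January has 31 days (310 − 31 = 279 remain).
February has 28 days (279 − 28 = 251 remain).
March has 31 days (251 − 31 = 220 remain).
April has 30 days (220 − 30 = 190 remain).
May has 31 days (190 − 31 = 159 remain).
June has 30 days (159 − 30 = 129 remain).
July has 31 days (129 − 31 = 98 remain).
August has 31 days (98 − 31 = 67 remain).
September has 30 days (67 − 30 = 37 remain).
October has 31 days (37 − 31 = 6 remain).
6 into November → November 6.

November 6, 1997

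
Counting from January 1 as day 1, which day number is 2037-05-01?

Days in months before May: 31 + 28 + 31 + 30 = 120.
Plus 1 day into May → day 121.

121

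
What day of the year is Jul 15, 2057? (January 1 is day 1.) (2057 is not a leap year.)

196

Days in months before Jul: 31 + 28 + 31 + 30 + 31 + 30 = 181.
Plus 15 days into Jul → day 196.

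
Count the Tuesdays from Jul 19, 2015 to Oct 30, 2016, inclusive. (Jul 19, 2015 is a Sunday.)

67

Jul 19, 2015 is a Sunday; the first Tuesday on or after it is Jul 21, 2015 (2 days later).
From Jul 21, 2015 to Oct 30, 2016: 163 + 304 = 467 days (rest of 2015, to Oct 30, 2016 in 2016).
467 ÷ 7 = 66 full weeks with remainder 5, so 66 more Tuesdays after the first → 67.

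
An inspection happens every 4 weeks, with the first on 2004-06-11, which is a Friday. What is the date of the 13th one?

The 13th occurrence is 12 intervals after the first: 12 × 28 = 336 days after 2004-06-11.
June has 30 days — 19 days to the end of June leaves 317.
July has 31 days (286 left).
August has 31 days (255 left).
September has 30 days (225 left).
October has 31 days (194 left).
November has 30 days (164 left).
December has 31 days (133 left).
January has 31 days (102 left).
February has 28 days (74 left).
March has 31 days (43 left).
April has 30 days (13 left).
13 days into May → 2005-05-13.

2005-05-13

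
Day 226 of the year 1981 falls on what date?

January has 31 days (226 − 31 = 195 remain).
February has 28 days (195 − 28 = 167 remain).
March has 31 days (167 − 31 = 136 remain).
April has 30 days (136 − 30 = 106 remain).
May has 31 days (106 − 31 = 75 remain).
June has 30 days (75 − 30 = 45 remain).
July has 31 days (45 − 31 = 14 remain).
14 into August → August 14.

1981-08-14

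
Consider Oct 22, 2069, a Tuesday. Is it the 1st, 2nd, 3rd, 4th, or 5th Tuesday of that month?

4th

Day 22 falls in week ⌈22/7⌉ of the month.
Days 1–7 hold the 1st Tuesday, 8–14 the 2nd, 15–21 the 3rd, 22–28 the 4th, 29–31 the 5th.
22 is in the range for the 4th.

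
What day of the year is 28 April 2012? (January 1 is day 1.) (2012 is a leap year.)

Days in months before April: 31 + 29 + 31 = 91.
Plus 28 days into April → day 119.

119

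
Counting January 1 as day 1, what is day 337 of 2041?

January has 31 days (337 − 31 = 306 remain).
February has 28 days (306 − 28 = 278 remain).
March has 31 days (278 − 31 = 247 remain).
April has 30 days (247 − 30 = 217 remain).
May has 31 days (217 − 31 = 186 remain).
June has 30 days (186 − 30 = 156 remain).
July has 31 days (156 − 31 = 125 remain).
August has 31 days (125 − 31 = 94 remain).
September has 30 days (94 − 30 = 64 remain).
October has 31 days (64 − 31 = 33 remain).
November has 30 days (33 − 30 = 3 remain).
3 into December → December 3.

2041-12-03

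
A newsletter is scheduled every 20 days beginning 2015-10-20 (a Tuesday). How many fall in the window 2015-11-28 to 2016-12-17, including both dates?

20

Occurrences land 20·i days after 2015-10-20 for i = 0, 1, 2, …
2015-11-28 is 39 days after the start; 39 ÷ 20 = 1 remainder 19; since the remainder is 19, round up to i = 2. First occurrence in the window: #3 on 2015-11-29 (2×20 = 40 days in).
2016-12-17 is 424 days after the start; 424 ÷ 20 = 21 remainder 4. Last occurrence in the window: #22 on 2016-12-13.
Occurrences #3 through #22: 20 in total.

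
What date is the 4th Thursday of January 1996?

January 1996 begins on a Monday, so the first Thursday is January 4 (3 days later).
The 4th Thursday is 3 weeks later: 4 + 21 = 25.

1996-01-25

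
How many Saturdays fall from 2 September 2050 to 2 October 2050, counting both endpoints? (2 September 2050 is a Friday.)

5

2 September 2050 is a Friday; the first Saturday on or after it is 3 September 2050 (1 day later).
From 3 September 2050 to 2 October 2050: 27 + 2 = 29 days (rest of September, October).
29 ÷ 7 = 4 full weeks with remainder 1, so 4 more Saturdays after the first → 5.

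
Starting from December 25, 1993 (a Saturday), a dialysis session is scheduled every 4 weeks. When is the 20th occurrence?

The 20th occurrence is 19 intervals after the first: 19 × 28 = 532 days after December 25, 1993.
December has 31 days — 6 days to the end of December leaves 526.
1994 has 365 days (161 left).
January has 31 days (130 left).
February has 28 days (102 left).
March has 31 days (71 left).
April has 30 days (41 left).
May has 31 days (10 left).
10 days into June → June 10, 1995.

June 10, 1995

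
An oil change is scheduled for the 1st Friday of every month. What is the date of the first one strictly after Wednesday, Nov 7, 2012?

Nov 2012 starts on a Thursday, so its 1st Friday is Nov 2, 2012 (1 day in).
That is not after Nov 7, 2012, so look at Dec 2012.
Dec 2012 starts on a Saturday, so its 1st Friday is Dec 7, 2012 (6 days in).

Dec 7, 2012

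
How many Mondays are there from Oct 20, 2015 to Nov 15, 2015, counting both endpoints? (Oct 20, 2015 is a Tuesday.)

3

Oct 20, 2015 is a Tuesday; the first Monday on or after it is Oct 26, 2015 (6 days later).
From Oct 26, 2015 to Nov 15, 2015: 5 + 15 = 20 days (rest of Oct, Nov).
20 ÷ 7 = 2 full weeks with remainder 6, so 2 more Mondays after the first → 3.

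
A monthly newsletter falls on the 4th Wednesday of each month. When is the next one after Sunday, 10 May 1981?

27 May 1981

May 1981 starts on a Friday; its first Wednesday is the 6th, so the 4th Wednesday is the 27th — 27 May 1981.
27 May 1981 is after 10 May 1981, so that is the next one.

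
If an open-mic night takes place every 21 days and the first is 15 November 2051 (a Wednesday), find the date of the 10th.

22 May 2052

The 10th occurrence is 9 intervals after the first: 9 × 21 = 189 days after 15 November 2051.
November has 30 days — 15 days to the end of November leaves 174.
December has 31 days (143 left).
January has 31 days (112 left).
February has 29 days (83 left).
March has 31 days (52 left).
April has 30 days (22 left).
22 days into May → 22 May 2052.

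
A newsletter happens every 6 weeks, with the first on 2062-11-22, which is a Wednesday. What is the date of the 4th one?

The 4th occurrence is 3 intervals after the first: 3 × 42 = 126 days after 2062-11-22.
November has 30 days — 8 days to the end of November leaves 118.
December has 31 days (87 left).
January has 31 days (56 left).
February has 28 days (28 left).
28 days into March → 2063-03-28.

2063-03-28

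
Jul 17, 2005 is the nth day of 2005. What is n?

Days in months before Jul: 31 + 28 + 31 + 30 + 31 + 30 = 181.
Plus 17 days into Jul → day 198.

198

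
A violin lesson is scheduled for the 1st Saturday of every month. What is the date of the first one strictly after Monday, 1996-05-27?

May 1996 starts on a Wednesday, so its 1st Saturday is 1996-05-04 (3 days in).
That is not after 1996-05-27, so look at June 1996.
June 1996 starts on a Saturday, so its 1st Saturday is 1996-06-01.

1996-06-01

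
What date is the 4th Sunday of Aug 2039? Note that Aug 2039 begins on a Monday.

Aug 2039 begins on a Monday, so the first Sunday is Aug 7 (6 days later).
The 4th Sunday is 3 weeks later: 7 + 21 = 28.

Aug 28, 2039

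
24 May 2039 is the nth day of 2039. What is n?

144

Days in months before May: 31 + 28 + 31 + 30 = 120.
Plus 24 days into May → day 144.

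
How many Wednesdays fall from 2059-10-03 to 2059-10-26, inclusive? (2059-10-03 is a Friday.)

2059-10-03 is a Friday; the first Wednesday on or after it is 2059-10-08 (5 days later).
From 2059-10-08 to 2059-10-26 is 26 − 8 = 18 days.
18 ÷ 7 = 2 full weeks with remainder 4, so 2 more Wednesdays after the first → 3.

3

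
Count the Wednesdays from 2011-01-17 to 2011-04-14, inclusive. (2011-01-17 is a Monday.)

13

2011-01-17 is a Monday; the first Wednesday on or after it is 2011-01-19 (2 days later).
From 2011-01-19 to 2011-04-14: 12 + 28 + 31 + 14 = 85 days (rest of January, February, March, April).
85 ÷ 7 = 12 full weeks with remainder 1, so 12 more Wednesdays after the first → 13.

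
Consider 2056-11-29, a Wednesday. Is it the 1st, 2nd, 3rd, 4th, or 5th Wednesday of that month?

5th

Day 29 falls in week ⌈29/7⌉ of the month.
Days 1–7 hold the 1st Wednesday, 8–14 the 2nd, 15–21 the 3rd, 22–28 the 4th, 29–31 the 5th.
29 is in the range for the 5th.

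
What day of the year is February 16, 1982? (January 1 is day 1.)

Days in months before February: 31 = 31.
Plus 16 days into February → day 47.

47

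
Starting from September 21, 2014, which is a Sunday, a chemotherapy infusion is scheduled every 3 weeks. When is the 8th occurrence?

The 8th occurrence is 7 intervals after the first: 7 × 21 = 147 days after September 21, 2014.
September has 30 days — 9 days to the end of September leaves 138.
October has 31 days (107 left).
November has 30 days (77 left).
December has 31 days (46 left).
January has 31 days (15 left).
15 days into February → February 15, 2015.

February 15, 2015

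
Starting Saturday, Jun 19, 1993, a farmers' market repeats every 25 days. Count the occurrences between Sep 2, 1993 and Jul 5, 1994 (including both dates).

Occurrences land 25·i days after Jun 19, 1993 for i = 0, 1, 2, …
Sep 2, 1993 is 75 days after the start; 75 ÷ 25 = 3 remainder 0. First occurrence in the window: #4 on Sep 2, 1993 (3×25 = 75 days in).
Jul 5, 1994 is 381 days after the start; 381 ÷ 25 = 15 remainder 6. Last occurrence in the window: #16 on Jun 29, 1994.
Occurrences #4 through #16: 13 in total.

13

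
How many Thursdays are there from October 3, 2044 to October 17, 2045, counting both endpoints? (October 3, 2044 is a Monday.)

54

October 3, 2044 is a Monday; the first Thursday on or after it is October 6, 2044 (3 days later).
From October 6, 2044 to October 17, 2045: 86 + 290 = 376 days (rest of 2044, to October 17, 2045 in 2045).
376 ÷ 7 = 53 full weeks with remainder 5, so 53 more Thursdays after the first → 54.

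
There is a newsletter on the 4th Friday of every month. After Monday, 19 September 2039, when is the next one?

23 September 2039

September 2039 starts on a Thursday; its first Friday is the 2nd, so the 4th Friday is the 23rd — 23 September 2039.
23 September 2039 is after 19 September 2039, so that is the next one.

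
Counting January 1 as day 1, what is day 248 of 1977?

January has 31 days (248 − 31 = 217 remain).
February has 28 days (217 − 28 = 189 remain).
March has 31 days (189 − 31 = 158 remain).
April has 30 days (158 − 30 = 128 remain).
May has 31 days (128 − 31 = 97 remain).
June has 30 days (97 − 30 = 67 remain).
July has 31 days (67 − 31 = 36 remain).
August has 31 days (36 − 31 = 5 remain).
5 into September → September 5.

September 5, 1977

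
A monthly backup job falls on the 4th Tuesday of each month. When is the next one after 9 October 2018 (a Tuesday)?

23 October 2018

October 2018 starts on a Monday; its first Tuesday is the 2nd, so the 4th Tuesday is the 23rd — 23 October 2018.
23 October 2018 is after 9 October 2018, so that is the next one.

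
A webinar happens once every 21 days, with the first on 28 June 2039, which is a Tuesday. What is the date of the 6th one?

11 October 2039

The 6th occurrence is 5 intervals after the first: 5 × 21 = 105 days after 28 June 2039.
June has 30 days — 2 days to the end of June leaves 103.
July has 31 days (72 left).
August has 31 days (41 left).
September has 30 days (11 left).
11 days into October → 11 October 2039.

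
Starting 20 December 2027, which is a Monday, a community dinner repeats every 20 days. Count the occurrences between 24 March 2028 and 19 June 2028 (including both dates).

5

Occurrences land 20·i days after 20 December 2027 for i = 0, 1, 2, …
24 March 2028 is 95 days after the start; 95 ÷ 20 = 4 remainder 15; since the remainder is 15, round up to i = 5. First occurrence in the window: #6 on 29 March 2028 (5×20 = 100 days in).
19 June 2028 is 182 days after the start; 182 ÷ 20 = 9 remainder 2. Last occurrence in the window: #10 on 17 June 2028.
Occurrences #6 through #10: 5 in total.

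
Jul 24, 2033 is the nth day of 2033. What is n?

Days in months before Jul: 31 + 28 + 31 + 30 + 31 + 30 = 181.
Plus 24 days into Jul → day 205.

205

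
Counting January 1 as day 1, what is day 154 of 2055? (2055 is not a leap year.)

3 June 2055

January has 31 days (154 − 31 = 123 remain).
February has 28 days (123 − 28 = 95 remain).
March has 31 days (95 − 31 = 64 remain).
April has 30 days (64 − 30 = 34 remain).
May has 31 days (34 − 31 = 3 remain).
3 into June → June 3.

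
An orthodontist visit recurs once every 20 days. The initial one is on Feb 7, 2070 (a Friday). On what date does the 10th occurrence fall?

Aug 6, 2070

The 10th occurrence is 9 intervals after the first: 9 × 20 = 180 days after Feb 7, 2070.
Feb has 28 days — 21 days to the end of Feb leaves 159.
Mar has 31 days (128 left).
Apr has 30 days (98 left).
May has 31 days (67 left).
Jun has 30 days (37 left).
Jul has 31 days (6 left).
6 days into Aug → Aug 6, 2070.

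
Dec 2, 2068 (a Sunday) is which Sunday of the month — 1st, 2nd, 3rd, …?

1st

Day 2 falls in week ⌈2/7⌉ of the month.
Days 1–7 hold the 1st Sunday, 8–14 the 2nd, 15–21 the 3rd, 22–28 the 4th, 29–31 the 5th.
2 is in the range for the 1st.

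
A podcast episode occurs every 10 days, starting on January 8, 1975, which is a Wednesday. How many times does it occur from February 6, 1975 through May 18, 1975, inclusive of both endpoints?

11

Occurrences land 10·i days after January 8, 1975 for i = 0, 1, 2, …
February 6, 1975 is 29 days after the start; 29 ÷ 10 = 2 remainder 9; since the remainder is 9, round up to i = 3. First occurrence in the window: #4 on February 7, 1975 (3×10 = 30 days in).
May 18, 1975 is 130 days after the start; 130 ÷ 10 = 13 remainder 0. Last occurrence in the window: #14 on May 18, 1975.
Occurrences #4 through #14: 11 in total.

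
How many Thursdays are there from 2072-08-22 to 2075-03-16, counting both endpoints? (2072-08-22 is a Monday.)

2072-08-22 is a Monday; the first Thursday on or after it is 2072-08-25 (3 days later).
From 2072-08-25 to 2075-03-16: 128 + 365 + 365 + 75 = 933 days (rest of 2072, 2073, 2074, to 2075-03-16 in 2075).
933 ÷ 7 = 133 full weeks with remainder 2, so 133 more Thursdays after the first → 134.

134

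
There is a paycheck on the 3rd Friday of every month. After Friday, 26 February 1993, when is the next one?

19 March 1993

February 1993 starts on a Monday; its first Friday is the 5th, so the 3rd Friday is the 19th — 19 February 1993.
That is not after 26 February 1993, so look at March 1993.
March 1993 starts on a Monday; its first Friday is the 5th, so the 3rd Friday is the 19th — 19 March 1993.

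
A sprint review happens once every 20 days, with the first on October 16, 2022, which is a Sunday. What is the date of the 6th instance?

January 24, 2023

The 6th occurrence is 5 intervals after the first: 5 × 20 = 100 days after October 16, 2022.
October has 31 days — 15 days to the end of October leaves 85.
November has 30 days (55 left).
December has 31 days (24 left).
24 days into January → January 24, 2023.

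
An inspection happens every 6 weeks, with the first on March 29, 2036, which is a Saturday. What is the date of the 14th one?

September 26, 2037

The 14th occurrence is 13 intervals after the first: 13 × 42 = 546 days after March 29, 2036.
March has 31 days — 2 days to the end of March leaves 544.
From end of March to end of 2036 is 275 days (269 left).
January has 31 days (238 left).
February has 28 days (210 left).
March has 31 days (179 left).
April has 30 days (149 left).
May has 31 days (118 left).
June has 30 days (88 left).
July has 31 days (57 left).
August has 31 days (26 left).
26 days into September → September 26, 2037.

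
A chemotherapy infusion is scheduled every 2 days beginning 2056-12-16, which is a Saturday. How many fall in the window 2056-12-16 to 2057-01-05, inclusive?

11

Occurrences land 2·i days after 2056-12-16 for i = 0, 1, 2, …
The window opens on the start date, so the first occurrence inside is #1 on 2056-12-16.
2057-01-05 is 20 days after the start; 20 ÷ 2 = 10 remainder 0. Last occurrence in the window: #11 on 2057-01-05.
Occurrences #1 through #11: 11 in total.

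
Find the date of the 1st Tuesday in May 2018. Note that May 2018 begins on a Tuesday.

1 May 2018

May 2018 begins on a Tuesday, so the first Tuesday is May 1.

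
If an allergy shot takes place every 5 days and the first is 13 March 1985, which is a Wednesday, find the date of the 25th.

11 July 1985

The 25th occurrence is 24 intervals after the first: 24 × 5 = 120 days after 13 March 1985.
March has 31 days — 18 days to the end of March leaves 102.
April has 30 days (72 left).
May has 31 days (41 left).
June has 30 days (11 left).
11 days into July → 11 July 1985.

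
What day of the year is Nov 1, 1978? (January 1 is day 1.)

Days in months before Nov: 31 + 28 + 31 + 30 + 31 + 30 + 31 + 31 + 30 + 31 = 304.
Plus 1 day into Nov → day 305.

305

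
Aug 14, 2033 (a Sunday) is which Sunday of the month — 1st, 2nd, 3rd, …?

2nd

Day 14 falls in week ⌈14/7⌉ of the month.
Days 1–7 hold the 1st Sunday, 8–14 the 2nd, 15–21 the 3rd, 22–28 the 4th, 29–31 the 5th.
14 is in the range for the 2nd.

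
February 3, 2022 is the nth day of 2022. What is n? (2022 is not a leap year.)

Days in months before February: 31 = 31.
Plus 3 days into February → day 34.

34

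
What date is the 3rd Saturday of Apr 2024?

Apr 20, 2024

The first Saturday of Apr 2024 is Apr 6.
The 3rd Saturday is 2 weeks later: 6 + 14 = 20.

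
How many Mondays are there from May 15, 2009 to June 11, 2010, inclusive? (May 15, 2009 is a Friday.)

56

May 15, 2009 is a Friday; the first Monday on or after it is May 18, 2009 (3 days later).
From May 18, 2009 to June 11, 2010: 227 + 162 = 389 days (rest of 2009, to June 11, 2010 in 2010).
389 ÷ 7 = 55 full weeks with remainder 4, so 55 more Mondays after the first → 56.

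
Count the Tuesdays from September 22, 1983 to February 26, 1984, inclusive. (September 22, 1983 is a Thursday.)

22

September 22, 1983 is a Thursday; the first Tuesday on or after it is September 27, 1983 (5 days later).
From September 27, 1983 to February 26, 1984: 3 + 31 + 30 + 31 + 31 + 26 = 152 days (rest of September, October, November, December, January, February).
152 ÷ 7 = 21 full weeks with remainder 5, so 21 more Tuesdays after the first → 22.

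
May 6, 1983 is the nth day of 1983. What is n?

126

Days in months before May: 31 + 28 + 31 + 30 = 120.
Plus 6 days into May → day 126.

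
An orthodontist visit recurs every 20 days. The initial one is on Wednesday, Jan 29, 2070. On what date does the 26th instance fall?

Jun 13, 2071

The 26th occurrence is 25 intervals after the first: 25 × 20 = 500 days after Jan 29, 2070.
Jan has 31 days — 2 days to the end of Jan leaves 498.
From end of Jan to end of 2070 is 334 days (164 left).
Jan has 31 days (133 left).
Feb has 28 days (105 left).
Mar has 31 days (74 left).
Apr has 30 days (44 left).
May has 31 days (13 left).
13 days into Jun → Jun 13, 2071.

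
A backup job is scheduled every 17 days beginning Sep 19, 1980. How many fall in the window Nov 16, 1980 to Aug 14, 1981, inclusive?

Occurrences land 17·i days after Sep 19, 1980 for i = 0, 1, 2, …
Nov 16, 1980 is 58 days after the start; 58 ÷ 17 = 3 remainder 7; since the remainder is 7, round up to i = 4. First occurrence in the window: #5 on Nov 26, 1980 (4×17 = 68 days in).
Aug 14, 1981 is 329 days after the start; 329 ÷ 17 = 19 remainder 6. Last occurrence in the window: #20 on Aug 8, 1981.
Occurrences #5 through #20: 16 in total.

16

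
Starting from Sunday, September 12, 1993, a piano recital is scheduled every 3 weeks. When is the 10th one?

The 10th occurrence is 9 intervals after the first: 9 × 21 = 189 days after September 12, 1993.
September has 30 days — 18 days to the end of September leaves 171.
October has 31 days (140 left).
November has 30 days (110 left).
December has 31 days (79 left).
January has 31 days (48 left).
February has 28 days (20 left).
20 days into March → March 20, 1994.

March 20, 1994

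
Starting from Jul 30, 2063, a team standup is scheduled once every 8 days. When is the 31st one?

The 31st occurrence is 30 intervals after the first: 30 × 8 = 240 days after Jul 30, 2063.
Jul has 31 days — 1 day to the end of Jul leaves 239.
Aug has 31 days (208 left).
Sep has 30 days (178 left).
Oct has 31 days (147 left).
Nov has 30 days (117 left).
Dec has 31 days (86 left).
Jan has 31 days (55 left).
Feb has 29 days (26 left).
26 days into Mar → Mar 26, 2064.

Mar 26, 2064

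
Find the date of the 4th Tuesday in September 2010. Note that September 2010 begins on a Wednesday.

2010-09-28

September 2010 begins on a Wednesday, so the first Tuesday is September 7 (6 days later).
The 4th Tuesday is 3 weeks later: 7 + 21 = 28.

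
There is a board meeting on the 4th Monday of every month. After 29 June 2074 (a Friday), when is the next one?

23 July 2074

June 2074 starts on a Friday; its first Monday is the 4th, so the 4th Monday is the 25th — 25 June 2074.
That is not after 29 June 2074, so look at July 2074.
July 2074 starts on a Sunday; its first Monday is the 2nd, so the 4th Monday is the 23rd — 23 July 2074.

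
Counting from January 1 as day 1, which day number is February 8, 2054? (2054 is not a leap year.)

Days in months before February: 31 = 31.
Plus 8 days into February → day 39.

39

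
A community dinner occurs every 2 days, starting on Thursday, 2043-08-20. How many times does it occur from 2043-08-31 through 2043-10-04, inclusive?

17

Occurrences land 2·i days after 2043-08-20 for i = 0, 1, 2, …
2043-08-31 is 11 days after the start; 11 ÷ 2 = 5 remainder 1; since the remainder is 1, round up to i = 6. First occurrence in the window: #7 on 2043-09-01 (6×2 = 12 days in).
2043-10-04 is 45 days after the start; 45 ÷ 2 = 22 remainder 1. Last occurrence in the window: #23 on 2043-10-03.
Occurrences #7 through #23: 17 in total.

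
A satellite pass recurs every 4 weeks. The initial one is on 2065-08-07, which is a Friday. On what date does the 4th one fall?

2065-10-30

The 4th occurrence is 3 intervals after the first: 3 × 28 = 84 days after 2065-08-07.
August has 31 days — 24 days to the end of August leaves 60.
September has 30 days (30 left).
30 days into October → 2065-10-30.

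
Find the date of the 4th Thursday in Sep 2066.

Sep 2066 begins on a Wednesday, so the first Thursday is Sep 2 (1 day later).
The 4th Thursday is 3 weeks later: 2 + 21 = 23.

Sep 23, 2066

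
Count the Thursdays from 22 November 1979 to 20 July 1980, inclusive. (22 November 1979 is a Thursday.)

35

22 November 1979 is a Thursday; the first Thursday on or after it is 22 November 1979.
From 22 November 1979 to 20 July 1980: 8 + 31 + 31 + 29 + 31 + 30 + 31 + 30 + 20 = 241 days (rest of November, December, January, February, March, April, May, June, July).
241 ÷ 7 = 34 full weeks with remainder 3, so 34 more Thursdays after the first → 35.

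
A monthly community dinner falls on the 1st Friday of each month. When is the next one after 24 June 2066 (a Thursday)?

2 July 2066

June 2066 starts on a Tuesday, so its 1st Friday is 4 June 2066 (3 days in).
That is not after 24 June 2066, so look at July 2066.
July 2066 starts on a Thursday, so its 1st Friday is 2 July 2066 (1 day in).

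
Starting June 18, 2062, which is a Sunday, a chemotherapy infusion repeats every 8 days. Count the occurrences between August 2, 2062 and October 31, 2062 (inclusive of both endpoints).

Occurrences land 8·i days after June 18, 2062 for i = 0, 1, 2, …
August 2, 2062 is 45 days after the start; 45 ÷ 8 = 5 remainder 5; since the remainder is 5, round up to i = 6. First occurrence in the window: #7 on August 5, 2062 (6×8 = 48 days in).
October 31, 2062 is 135 days after the start; 135 ÷ 8 = 16 remainder 7. Last occurrence in the window: #17 on October 24, 2062.
Occurrences #7 through #17: 11 in total.

11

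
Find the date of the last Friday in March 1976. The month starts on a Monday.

March 26, 1976

March 1976 begins on a Monday, so the first Friday is March 5 (4 days later).
March 1976 has 31 days. Adding weeks: 5, 12, 19, 26 — the last one ≤ 31 is the 26th.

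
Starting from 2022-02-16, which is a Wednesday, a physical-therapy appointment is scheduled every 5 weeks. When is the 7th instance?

2022-09-14

The 7th occurrence is 6 intervals after the first: 6 × 35 = 210 days after 2022-02-16.
February has 28 days — 12 days to the end of February leaves 198.
March has 31 days (167 left).
April has 30 days (137 left).
May has 31 days (106 left).
June has 30 days (76 left).
July has 31 days (45 left).
August has 31 days (14 left).
14 days into September → 2022-09-14.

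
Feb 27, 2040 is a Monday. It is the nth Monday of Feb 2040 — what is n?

Day 27 falls in week ⌈27/7⌉ of the month.
Days 1–7 hold the 1st Monday, 8–14 the 2nd, 15–21 the 3rd, 22–28 the 4th, 29–31 the 5th.
27 is in the range for the 4th.

4th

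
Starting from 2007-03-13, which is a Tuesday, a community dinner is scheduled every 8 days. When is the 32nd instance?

2007-11-16

The 32nd occurrence is 31 intervals after the first: 31 × 8 = 248 days after 2007-03-13.
March has 31 days — 18 days to the end of March leaves 230.
April has 30 days (200 left).
May has 31 days (169 left).
June has 30 days (139 left).
July has 31 days (108 left).
August has 31 days (77 left).
September has 30 days (47 left).
October has 31 days (16 left).
16 days into November → 2007-11-16.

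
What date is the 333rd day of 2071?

January has 31 days (333 − 31 = 302 remain).
February has 28 days (302 − 28 = 274 remain).
March has 31 days (274 − 31 = 243 remain).
April has 30 days (243 − 30 = 213 remain).
May has 31 days (213 − 31 = 182 remain).
June has 30 days (182 − 30 = 152 remain).
July has 31 days (152 − 31 = 121 remain).
August has 31 days (121 − 31 = 90 remain).
September has 30 days (90 − 30 = 60 remain).
October has 31 days (60 − 31 = 29 remain).
29 into November → November 29.

2071-11-29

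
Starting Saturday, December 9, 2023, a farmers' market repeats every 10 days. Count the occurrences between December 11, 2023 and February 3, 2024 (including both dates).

5

Occurrences land 10·i days after December 9, 2023 for i = 0, 1, 2, …
December 11, 2023 is 2 days after the start; 2 ÷ 10 = 0 remainder 2; since the remainder is 2, round up to i = 1. First occurrence in the window: #2 on December 19, 2023 (1×10 = 10 days in).
February 3, 2024 is 56 days after the start; 56 ÷ 10 = 5 remainder 6. Last occurrence in the window: #6 on January 28, 2024.
Occurrences #2 through #6: 5 in total.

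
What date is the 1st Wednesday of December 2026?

December 2026 begins on a Tuesday, so the first Wednesday is December 2 (1 day later).

2 December 2026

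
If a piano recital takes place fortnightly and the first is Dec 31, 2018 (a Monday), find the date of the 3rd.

Jan 28, 2019

The 3rd occurrence is 2 intervals after the first: 2 × 14 = 28 days after Dec 31, 2018.
Dec has 31 days — 0 days to the end of Dec leaves 28.
28 days into Jan → Jan 28, 2019.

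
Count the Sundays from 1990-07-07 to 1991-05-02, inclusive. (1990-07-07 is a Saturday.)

1990-07-07 is a Saturday; the first Sunday on or after it is 1990-07-08 (1 day later).
From 1990-07-08 to 1991-05-02: 23 + 31 + 30 + 31 + 30 + 31 + 31 + 28 + 31 + 30 + 2 = 298 days (rest of July, August, September, October, November, December, January, February, March, April, May).
298 ÷ 7 = 42 full weeks with remainder 4, so 42 more Sundays after the first → 43.

43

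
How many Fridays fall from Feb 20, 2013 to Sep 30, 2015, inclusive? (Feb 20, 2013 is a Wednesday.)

136

Feb 20, 2013 is a Wednesday; the first Friday on or after it is Feb 22, 2013 (2 days later).
From Feb 22, 2013 to Sep 30, 2015: 312 + 365 + 273 = 950 days (rest of 2013, 2014, to Sep 30, 2015 in 2015).
950 ÷ 7 = 135 full weeks with remainder 5, so 135 more Fridays after the first → 136.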